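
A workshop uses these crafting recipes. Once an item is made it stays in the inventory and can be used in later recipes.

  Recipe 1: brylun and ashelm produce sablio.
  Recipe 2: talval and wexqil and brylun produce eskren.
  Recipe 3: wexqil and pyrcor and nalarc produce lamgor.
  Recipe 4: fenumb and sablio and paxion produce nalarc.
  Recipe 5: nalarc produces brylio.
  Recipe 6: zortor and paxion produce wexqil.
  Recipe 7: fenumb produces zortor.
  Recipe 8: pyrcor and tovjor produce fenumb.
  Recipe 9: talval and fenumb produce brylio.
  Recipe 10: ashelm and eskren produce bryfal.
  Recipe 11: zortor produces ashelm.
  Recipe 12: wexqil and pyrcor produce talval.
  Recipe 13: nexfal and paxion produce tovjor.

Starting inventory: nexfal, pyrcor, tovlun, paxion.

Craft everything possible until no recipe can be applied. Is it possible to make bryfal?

bryfal would need ashelm and eskren (Recipe 10), but eskren is never obtained.

No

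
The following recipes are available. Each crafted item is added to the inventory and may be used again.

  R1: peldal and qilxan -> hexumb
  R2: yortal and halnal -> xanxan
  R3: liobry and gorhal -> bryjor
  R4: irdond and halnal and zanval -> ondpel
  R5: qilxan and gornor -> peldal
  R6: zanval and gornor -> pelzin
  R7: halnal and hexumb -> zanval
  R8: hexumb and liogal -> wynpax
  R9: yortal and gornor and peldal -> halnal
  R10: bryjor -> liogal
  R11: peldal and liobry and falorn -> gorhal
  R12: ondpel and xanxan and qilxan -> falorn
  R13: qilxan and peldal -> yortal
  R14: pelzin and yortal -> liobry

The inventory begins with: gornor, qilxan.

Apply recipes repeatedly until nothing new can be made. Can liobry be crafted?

qilxan and gornor -> peldal (R5).
qilxan and peldal -> yortal (R13).
peldal and qilxan -> hexumb (R1).
Using R9, yortal, gornor, and peldal make halnal.
halnal and hexumb -> zanval (R7).
zanval and gornor -> pelzin (R6).
pelzin and yortal -> liobry (R14).

Yes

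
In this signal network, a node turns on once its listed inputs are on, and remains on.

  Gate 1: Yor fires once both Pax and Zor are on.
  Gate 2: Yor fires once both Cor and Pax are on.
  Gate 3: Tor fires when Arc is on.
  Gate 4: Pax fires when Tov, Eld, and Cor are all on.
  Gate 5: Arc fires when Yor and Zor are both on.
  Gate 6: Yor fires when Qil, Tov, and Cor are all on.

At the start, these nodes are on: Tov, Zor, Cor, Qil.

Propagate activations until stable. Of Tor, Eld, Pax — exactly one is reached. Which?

Gate 6: Qil, Tov, and Cor on → Yor on.
Gate 5: Yor and Zor on → Arc on.
Gate 3: Arc on → Tor on.
No rule produces Eld, and it is not given. Pax would need Tov, Eld, and Cor (Gate 4), but Eld never turns on.

Tor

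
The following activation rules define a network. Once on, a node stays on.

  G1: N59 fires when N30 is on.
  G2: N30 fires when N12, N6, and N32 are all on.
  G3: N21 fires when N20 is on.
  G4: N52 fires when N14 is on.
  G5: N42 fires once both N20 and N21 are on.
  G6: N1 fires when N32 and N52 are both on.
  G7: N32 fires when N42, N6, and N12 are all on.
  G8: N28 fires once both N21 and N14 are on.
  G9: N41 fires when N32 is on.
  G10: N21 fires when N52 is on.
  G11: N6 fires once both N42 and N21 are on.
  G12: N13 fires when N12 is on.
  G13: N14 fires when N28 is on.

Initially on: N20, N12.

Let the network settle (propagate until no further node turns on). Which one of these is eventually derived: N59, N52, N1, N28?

N20 is on, so N21 fires (G3).
N20 and N21 are on, so N42 fires (G5).
G11: N42 and N21 on → N6 on.
G7: N42, N6, and N12 on → N32 on.
N12, N6, and N32 are on, so N30 fires (G2).
N30 is on, so N59 fires (G1).
N28 would need N21 and N14 (G8), but N14 never turns on. N1 would need N32 and N52 (G6), but N52 never turns on. N52 would need N14 (G4), but N14 never turns on.

N59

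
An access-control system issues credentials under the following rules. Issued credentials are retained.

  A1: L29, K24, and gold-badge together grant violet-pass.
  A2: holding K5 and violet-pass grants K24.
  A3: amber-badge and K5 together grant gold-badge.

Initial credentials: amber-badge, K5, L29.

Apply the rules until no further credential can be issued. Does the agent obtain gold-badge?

Holding amber-badge and K5 grants gold-badge (A3).

Yes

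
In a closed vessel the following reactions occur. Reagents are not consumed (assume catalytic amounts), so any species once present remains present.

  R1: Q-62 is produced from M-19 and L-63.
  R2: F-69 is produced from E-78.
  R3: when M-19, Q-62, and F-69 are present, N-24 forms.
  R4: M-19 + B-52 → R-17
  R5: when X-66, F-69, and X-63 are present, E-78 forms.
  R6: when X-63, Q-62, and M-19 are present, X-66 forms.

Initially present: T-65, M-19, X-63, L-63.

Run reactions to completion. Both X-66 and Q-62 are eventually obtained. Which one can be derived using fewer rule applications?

Q-62: M-19 and L-63 present → Q-62 forms (R1). [1 rule application]
X-66: M-19 and L-63 present → Q-62 forms (R1). X-63, Q-62, and M-19 present → X-66 forms (R6). [2 rule applications]
Q-62 needs fewer.

Q-62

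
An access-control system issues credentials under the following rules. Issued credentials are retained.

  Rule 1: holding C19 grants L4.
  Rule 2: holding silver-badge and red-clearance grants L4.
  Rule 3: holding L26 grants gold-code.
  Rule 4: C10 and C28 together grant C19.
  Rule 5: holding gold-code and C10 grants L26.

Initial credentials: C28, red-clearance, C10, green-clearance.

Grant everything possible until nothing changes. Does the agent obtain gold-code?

No

gold-code would need L26 (Rule 3), but L26 is never granted.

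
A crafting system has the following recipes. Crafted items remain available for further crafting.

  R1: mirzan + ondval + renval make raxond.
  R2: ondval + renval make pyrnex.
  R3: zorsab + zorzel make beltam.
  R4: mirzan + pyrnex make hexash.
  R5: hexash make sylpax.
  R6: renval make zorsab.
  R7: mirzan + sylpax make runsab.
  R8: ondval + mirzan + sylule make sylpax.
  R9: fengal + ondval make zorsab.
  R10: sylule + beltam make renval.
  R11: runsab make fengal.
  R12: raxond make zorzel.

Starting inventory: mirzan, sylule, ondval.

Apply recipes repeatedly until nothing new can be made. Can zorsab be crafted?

ondval + mirzan + sylule → sylpax (R8).
Using R7, mirzan and sylpax make runsab.
Using R11, runsab makes fengal.
Using R9, fengal and ondval make zorsab.

Yes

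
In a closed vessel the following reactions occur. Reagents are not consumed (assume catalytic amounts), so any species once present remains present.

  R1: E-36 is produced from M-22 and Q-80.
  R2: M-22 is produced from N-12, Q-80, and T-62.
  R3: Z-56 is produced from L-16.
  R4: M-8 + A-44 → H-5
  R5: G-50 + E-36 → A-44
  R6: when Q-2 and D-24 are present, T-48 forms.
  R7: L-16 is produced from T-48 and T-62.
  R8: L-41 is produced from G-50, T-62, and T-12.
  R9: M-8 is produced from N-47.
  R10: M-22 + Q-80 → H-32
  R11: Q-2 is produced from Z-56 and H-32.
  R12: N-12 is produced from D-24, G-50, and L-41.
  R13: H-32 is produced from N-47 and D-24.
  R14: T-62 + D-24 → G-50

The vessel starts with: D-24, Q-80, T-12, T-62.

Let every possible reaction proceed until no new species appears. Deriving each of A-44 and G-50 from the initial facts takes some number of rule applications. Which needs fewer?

G-50

G-50: T-62 and D-24 present → G-50 forms (R14). [1 rule application]
A-44: T-62 and D-24 present → G-50 forms (R14). G-50, T-62, and T-12 present → L-41 forms (R8). D-24, G-50, and L-41 present → N-12 forms (R12). N-12, Q-80, and T-62 present → M-22 forms (R2). M-22 and Q-80 present → E-36 forms (R1). G-50 and E-36 present → A-44 forms (R5). [6 rule applications]
G-50 needs fewer.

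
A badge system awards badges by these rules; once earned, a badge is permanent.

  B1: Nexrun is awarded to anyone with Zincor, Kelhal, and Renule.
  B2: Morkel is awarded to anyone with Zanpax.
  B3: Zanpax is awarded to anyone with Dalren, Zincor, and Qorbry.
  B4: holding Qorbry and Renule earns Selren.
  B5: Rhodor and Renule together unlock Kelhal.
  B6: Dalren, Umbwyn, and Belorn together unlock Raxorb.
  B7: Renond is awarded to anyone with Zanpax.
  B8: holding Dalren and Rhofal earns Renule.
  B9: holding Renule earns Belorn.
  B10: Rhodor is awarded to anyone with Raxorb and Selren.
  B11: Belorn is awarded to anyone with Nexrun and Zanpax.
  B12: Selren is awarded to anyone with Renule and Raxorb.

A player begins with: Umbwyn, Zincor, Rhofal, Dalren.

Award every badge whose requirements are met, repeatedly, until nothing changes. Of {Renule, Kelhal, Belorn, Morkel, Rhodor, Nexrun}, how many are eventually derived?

With Dalren and Rhofal, Renule is earned (B8).
With Renule, Belorn is earned (B9).
With Dalren, Umbwyn, and Belorn, Raxorb is earned (B6).
With Renule and Raxorb, Selren is earned (B12).
With Raxorb and Selren, Rhodor is earned (B10).
With Rhodor and Renule, Kelhal is earned (B5).
With Zincor, Kelhal, and Renule, Nexrun is earned (B1).
Renule: reached.
Kelhal: reached.
Belorn: reached.
Morkel would need Zanpax (B2), but Zanpax is never earned.
Rhodor: reached.
Nexrun: reached.
Reached: Renule, Kelhal, Belorn, Rhodor, and Nexrun — 5 of the 6.

5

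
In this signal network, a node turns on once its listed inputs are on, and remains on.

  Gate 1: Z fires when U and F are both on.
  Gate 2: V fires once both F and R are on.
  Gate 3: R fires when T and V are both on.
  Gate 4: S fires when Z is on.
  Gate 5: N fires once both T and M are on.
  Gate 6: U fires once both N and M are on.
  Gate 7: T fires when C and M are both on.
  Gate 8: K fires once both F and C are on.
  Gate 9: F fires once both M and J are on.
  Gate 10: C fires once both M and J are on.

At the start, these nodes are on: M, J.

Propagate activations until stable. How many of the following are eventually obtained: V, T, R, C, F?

Gate 10: M and J on → C on.
M and J are on, so F fires (Gate 9).
Gate 7: C and M on → T on.
V would need F and R (Gate 2), but R never turns on.
T: reached.
R would need T and V (Gate 3), but V never turns on.
C: reached.
F: reached.
Reached: T, C, and F — 3 of the 5.

3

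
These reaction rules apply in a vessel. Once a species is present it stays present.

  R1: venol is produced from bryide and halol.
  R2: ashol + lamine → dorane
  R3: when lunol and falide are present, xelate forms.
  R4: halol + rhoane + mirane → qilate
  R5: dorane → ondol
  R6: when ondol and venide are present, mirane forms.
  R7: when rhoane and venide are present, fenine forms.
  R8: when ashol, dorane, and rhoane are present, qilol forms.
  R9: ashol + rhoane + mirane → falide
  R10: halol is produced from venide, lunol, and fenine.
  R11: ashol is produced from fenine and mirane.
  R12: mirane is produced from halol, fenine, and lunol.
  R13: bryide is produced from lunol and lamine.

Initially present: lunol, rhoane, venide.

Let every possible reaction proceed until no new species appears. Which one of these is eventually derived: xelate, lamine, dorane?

rhoane and venide present → fenine forms (R7).
venide, lunol, and fenine present → halol forms (R10).
halol, fenine, and lunol present → mirane forms (R12).
fenine and mirane present → ashol forms (R11).
ashol, rhoane, and mirane present → falide forms (R9).
lunol and falide present → xelate forms (R3).
dorane would need ashol and lamine (R2), but lamine never forms. No rule produces lamine, and it is not given.

xelate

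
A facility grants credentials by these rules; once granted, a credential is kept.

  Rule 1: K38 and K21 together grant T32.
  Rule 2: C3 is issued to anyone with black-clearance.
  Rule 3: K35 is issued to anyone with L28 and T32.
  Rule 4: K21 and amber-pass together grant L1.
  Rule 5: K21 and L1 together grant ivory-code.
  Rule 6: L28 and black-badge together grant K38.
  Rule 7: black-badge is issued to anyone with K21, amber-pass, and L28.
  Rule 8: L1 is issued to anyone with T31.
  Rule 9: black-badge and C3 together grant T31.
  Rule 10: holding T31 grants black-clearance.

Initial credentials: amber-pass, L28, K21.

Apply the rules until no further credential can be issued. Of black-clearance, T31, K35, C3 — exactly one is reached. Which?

K35

Holding K21, amber-pass, and L28 grants black-badge (Rule 7).
Holding L28 and black-badge grants K38 (Rule 6).
Holding K38 and K21 grants T32 (Rule 1).
Holding L28 and T32 grants K35 (Rule 3).
T31 would need black-badge and C3 (Rule 9), but C3 is never granted. C3 would need black-clearance (Rule 2), but black-clearance is never granted. black-clearance would need T31 (Rule 10), but T31 is never granted.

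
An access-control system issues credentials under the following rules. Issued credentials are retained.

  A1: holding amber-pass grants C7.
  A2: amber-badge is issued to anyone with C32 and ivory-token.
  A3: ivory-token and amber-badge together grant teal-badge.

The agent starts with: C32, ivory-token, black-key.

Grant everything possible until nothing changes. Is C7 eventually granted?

No

C7 would need amber-pass (A1), but amber-pass is never granted.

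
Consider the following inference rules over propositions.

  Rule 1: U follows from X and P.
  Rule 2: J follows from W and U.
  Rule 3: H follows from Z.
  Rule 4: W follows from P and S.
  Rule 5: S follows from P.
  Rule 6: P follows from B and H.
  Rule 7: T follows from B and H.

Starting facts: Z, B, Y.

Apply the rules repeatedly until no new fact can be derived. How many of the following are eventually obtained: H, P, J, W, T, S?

From Z, Rule 3 gives H.
B and H hold, so T follows (Rule 7).
From B and H, Rule 6 gives P.
From P, Rule 5 gives S.
P and S hold, so W follows (Rule 4).
H: reached.
P: reached.
J would need W and U (Rule 2), but U is never established.
W: reached.
T: reached.
S: reached.
Reached: H, P, W, T, and S — 5 of the 6.

5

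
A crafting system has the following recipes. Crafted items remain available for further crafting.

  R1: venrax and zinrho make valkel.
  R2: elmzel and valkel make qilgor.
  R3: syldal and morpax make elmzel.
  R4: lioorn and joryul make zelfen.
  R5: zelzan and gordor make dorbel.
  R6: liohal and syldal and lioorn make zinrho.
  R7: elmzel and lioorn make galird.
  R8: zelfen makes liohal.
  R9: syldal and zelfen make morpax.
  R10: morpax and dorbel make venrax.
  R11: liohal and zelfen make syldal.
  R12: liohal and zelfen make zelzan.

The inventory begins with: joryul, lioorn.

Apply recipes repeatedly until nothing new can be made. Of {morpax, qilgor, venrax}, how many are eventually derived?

1

lioorn and joryul → zelfen (R4).
Using R8, zelfen makes liohal.
Using R11, liohal and zelfen make syldal.
syldal and zelfen → morpax (R9).
morpax: reached.
qilgor would need elmzel and valkel (R2), but valkel is never obtained.
venrax would need morpax and dorbel (R10), but dorbel is never obtained.
Reached: morpax — 1 of the 3.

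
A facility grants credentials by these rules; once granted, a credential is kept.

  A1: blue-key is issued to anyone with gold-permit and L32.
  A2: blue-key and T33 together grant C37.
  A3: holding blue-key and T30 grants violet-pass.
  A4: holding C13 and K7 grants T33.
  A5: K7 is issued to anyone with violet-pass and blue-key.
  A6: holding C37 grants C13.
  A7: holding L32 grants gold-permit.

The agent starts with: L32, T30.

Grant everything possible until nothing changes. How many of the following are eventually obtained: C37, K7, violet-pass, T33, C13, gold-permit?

Holding L32 grants gold-permit (A7).
Holding gold-permit and L32 grants blue-key (A1).
Holding blue-key and T30 grants violet-pass (A3).
Holding violet-pass and blue-key grants K7 (A5).
C37 would need blue-key and T33 (A2), but T33 is never granted.
K7: reached.
violet-pass: reached.
T33 would need C13 and K7 (A4), but C13 is never granted.
C13 would need C37 (A6), but C37 is never granted.
gold-permit: reached.
Reached: K7, violet-pass, and gold-permit — 3 of the 6.

3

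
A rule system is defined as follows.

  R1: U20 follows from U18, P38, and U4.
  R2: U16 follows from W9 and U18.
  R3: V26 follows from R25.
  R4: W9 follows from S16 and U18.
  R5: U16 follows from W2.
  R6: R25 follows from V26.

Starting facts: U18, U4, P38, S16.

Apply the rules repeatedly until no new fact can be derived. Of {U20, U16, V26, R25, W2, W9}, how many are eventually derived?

From U18, P38, and U4, R1 gives U20.
S16 and U18 hold, so W9 follows (R4).
From W9 and U18, R2 gives U16.
U20: reached.
U16: reached.
V26 would need R25 (R3), but R25 is never established.
R25 would need V26 (R6), but V26 is never established.
No rule produces W2, and it is not given.
W9: reached.
Reached: U20, U16, and W9 — 3 of the 6.

3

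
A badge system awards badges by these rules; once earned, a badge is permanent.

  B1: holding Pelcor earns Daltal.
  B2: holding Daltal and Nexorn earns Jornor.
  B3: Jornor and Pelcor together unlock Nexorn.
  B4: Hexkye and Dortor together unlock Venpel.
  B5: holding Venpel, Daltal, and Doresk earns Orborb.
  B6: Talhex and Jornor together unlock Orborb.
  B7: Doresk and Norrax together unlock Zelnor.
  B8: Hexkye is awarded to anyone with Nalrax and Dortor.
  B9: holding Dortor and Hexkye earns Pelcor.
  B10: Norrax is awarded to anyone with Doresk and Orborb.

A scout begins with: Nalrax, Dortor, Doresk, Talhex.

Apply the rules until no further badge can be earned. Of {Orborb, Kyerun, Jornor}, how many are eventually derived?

1

With Nalrax and Dortor, Hexkye is earned (B8).
With Dortor and Hexkye, Pelcor is earned (B9).
With Hexkye and Dortor, Venpel is earned (B4).
With Pelcor, Daltal is earned (B1).
With Venpel, Daltal, and Doresk, Orborb is earned (B5).
Orborb: reached.
No rule produces Kyerun, and it is not given.
Jornor would need Daltal and Nexorn (B2), but Nexorn is never earned.
Reached: Orborb — 1 of the 3.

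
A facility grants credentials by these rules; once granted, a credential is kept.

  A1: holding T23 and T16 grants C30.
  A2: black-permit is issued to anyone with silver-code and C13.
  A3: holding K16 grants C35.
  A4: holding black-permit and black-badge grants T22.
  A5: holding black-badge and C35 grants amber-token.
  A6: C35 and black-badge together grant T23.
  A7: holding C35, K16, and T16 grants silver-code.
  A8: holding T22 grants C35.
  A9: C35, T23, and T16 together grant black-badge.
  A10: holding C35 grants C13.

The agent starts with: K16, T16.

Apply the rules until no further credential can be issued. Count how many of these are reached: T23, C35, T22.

Holding K16 grants C35 (A3).
T23 would need C35 and black-badge (A6), but black-badge is never granted.
C35: reached.
T22 would need black-permit and black-badge (A4), but black-badge is never granted.
Reached: C35 — 1 of the 3.

1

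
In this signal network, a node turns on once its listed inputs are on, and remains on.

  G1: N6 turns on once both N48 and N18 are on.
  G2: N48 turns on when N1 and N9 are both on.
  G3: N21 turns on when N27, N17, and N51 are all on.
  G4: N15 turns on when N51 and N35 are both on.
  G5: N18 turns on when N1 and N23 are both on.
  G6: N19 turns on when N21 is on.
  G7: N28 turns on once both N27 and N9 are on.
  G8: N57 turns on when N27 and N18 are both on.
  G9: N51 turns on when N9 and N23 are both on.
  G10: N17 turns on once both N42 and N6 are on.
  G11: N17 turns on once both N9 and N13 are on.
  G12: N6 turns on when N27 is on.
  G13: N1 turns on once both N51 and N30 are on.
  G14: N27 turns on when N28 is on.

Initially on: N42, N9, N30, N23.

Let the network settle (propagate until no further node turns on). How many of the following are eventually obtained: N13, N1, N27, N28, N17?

N9 and N23 are on, so N51 turns on (G9).
G13: N51 and N30 on → N1 on.
N1 and N9 are on, so N48 turns on (G2).
G5: N1 and N23 on → N18 on.
N48 and N18 are on, so N6 turns on (G1).
G10: N42 and N6 on → N17 on.
No rule produces N13, and it is not given.
N1: reached.
N27 would need N28 (G14), but N28 never turns on.
N28 would need N27 and N9 (G7), but N27 never turns on.
N17: reached.
Reached: N1 and N17 — 2 of the 5.

2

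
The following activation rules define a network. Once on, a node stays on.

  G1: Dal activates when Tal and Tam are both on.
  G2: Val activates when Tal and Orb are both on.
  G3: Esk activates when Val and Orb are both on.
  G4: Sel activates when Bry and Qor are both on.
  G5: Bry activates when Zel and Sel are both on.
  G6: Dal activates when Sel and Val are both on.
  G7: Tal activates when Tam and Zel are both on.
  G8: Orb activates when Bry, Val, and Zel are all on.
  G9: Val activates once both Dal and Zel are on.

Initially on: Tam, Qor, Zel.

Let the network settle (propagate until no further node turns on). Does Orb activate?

Orb would need Bry, Val, and Zel (G8), but Bry never turns on.

No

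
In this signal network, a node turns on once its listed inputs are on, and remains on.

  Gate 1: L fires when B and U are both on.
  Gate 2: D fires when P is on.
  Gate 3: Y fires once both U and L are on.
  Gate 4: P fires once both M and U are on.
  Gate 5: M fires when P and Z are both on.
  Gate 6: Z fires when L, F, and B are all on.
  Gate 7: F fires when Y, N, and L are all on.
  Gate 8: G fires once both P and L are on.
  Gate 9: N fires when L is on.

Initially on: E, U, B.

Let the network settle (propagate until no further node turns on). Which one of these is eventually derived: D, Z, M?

Z

B and U are on, so L fires (Gate 1).
Gate 3: U and L on → Y on.
L is on, so N fires (Gate 9).
Y, N, and L are on, so F fires (Gate 7).
Gate 6: L, F, and B on → Z on.
M would need P and Z (Gate 5), but P never turns on. D would need P (Gate 2), but P never turns on.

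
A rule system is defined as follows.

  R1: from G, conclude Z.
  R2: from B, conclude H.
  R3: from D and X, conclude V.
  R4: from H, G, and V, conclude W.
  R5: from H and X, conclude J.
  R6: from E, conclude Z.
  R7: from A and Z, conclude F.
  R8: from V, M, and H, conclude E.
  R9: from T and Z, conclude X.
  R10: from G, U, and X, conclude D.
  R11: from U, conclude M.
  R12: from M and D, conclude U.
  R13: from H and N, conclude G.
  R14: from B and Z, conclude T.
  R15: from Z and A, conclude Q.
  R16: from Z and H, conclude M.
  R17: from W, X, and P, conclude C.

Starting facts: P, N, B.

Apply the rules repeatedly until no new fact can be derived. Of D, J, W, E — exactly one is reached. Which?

From B, R2 gives H.
H and N hold, so G follows (R13).
From G, R1 gives Z.
B and Z hold, so T follows (R14).
From T and Z, R9 gives X.
From H and X, R5 gives J.
W would need H, G, and V (R4), but V is never established. E would need V, M, and H (R8), but V is never established. D would need G, U, and X (R10), but U is never established.

J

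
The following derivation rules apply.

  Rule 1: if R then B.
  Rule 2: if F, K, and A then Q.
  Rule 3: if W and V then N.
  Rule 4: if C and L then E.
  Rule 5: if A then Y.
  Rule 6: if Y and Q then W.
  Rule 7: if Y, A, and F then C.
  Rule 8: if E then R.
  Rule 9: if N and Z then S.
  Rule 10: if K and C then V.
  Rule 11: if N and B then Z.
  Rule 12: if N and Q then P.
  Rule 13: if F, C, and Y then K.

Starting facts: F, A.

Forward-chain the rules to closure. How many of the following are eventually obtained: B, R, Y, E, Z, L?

1

A holds, so Y follows (Rule 5).
B would need R (Rule 1), but R is never established.
R would need E (Rule 8), but E is never established.
Y: reached.
E would need C and L (Rule 4), but L is never established.
Z would need N and B (Rule 11), but B is never established.
No rule produces L, and it is not given.
Reached: Y — 1 of the 6.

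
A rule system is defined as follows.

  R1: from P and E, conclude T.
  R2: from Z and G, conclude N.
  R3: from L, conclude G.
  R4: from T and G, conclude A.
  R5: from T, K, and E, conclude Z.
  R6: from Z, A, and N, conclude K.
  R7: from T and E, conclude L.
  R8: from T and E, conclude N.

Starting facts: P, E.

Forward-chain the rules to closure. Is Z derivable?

Z would need T, K, and E (R5), but K is never established.

No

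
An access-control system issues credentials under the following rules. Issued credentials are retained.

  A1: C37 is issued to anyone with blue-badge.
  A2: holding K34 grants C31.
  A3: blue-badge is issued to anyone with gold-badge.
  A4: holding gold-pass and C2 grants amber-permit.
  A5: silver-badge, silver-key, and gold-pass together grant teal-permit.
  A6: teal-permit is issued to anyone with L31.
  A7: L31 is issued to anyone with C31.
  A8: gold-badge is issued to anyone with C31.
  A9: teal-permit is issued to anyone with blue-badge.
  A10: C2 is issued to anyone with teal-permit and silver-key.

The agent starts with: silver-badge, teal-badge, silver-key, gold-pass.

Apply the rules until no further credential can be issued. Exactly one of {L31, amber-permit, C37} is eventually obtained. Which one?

Holding silver-badge, silver-key, and gold-pass grants teal-permit (A5).
Holding teal-permit and silver-key grants C2 (A10).
Holding gold-pass and C2 grants amber-permit (A4).
C37 would need blue-badge (A1), but blue-badge is never granted. L31 would need C31 (A7), but C31 is never granted.

amber-permit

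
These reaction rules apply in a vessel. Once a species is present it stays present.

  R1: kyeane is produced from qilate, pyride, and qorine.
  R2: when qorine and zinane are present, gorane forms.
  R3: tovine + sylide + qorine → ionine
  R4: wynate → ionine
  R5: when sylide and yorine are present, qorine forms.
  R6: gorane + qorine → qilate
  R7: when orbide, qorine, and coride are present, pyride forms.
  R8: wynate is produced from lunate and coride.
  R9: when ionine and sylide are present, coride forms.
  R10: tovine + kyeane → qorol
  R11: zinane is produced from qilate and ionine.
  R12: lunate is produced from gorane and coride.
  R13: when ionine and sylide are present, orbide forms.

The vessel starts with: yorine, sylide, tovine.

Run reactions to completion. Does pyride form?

sylide and yorine present → qorine forms (R5).
tovine, sylide, and qorine present → ionine forms (R3).
ionine and sylide present → coride forms (R9).
ionine and sylide present → orbide forms (R13).
orbide, qorine, and coride present → pyride forms (R7).

Yes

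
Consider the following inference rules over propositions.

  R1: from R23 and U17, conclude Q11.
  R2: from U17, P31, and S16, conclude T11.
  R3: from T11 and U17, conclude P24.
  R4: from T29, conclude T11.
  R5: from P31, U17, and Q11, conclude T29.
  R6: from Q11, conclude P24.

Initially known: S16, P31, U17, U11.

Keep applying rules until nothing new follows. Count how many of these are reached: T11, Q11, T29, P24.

From U17, P31, and S16, R2 gives T11.
From T11 and U17, R3 gives P24.
T11: reached.
Q11 would need R23 and U17 (R1), but R23 is never established.
T29 would need P31, U17, and Q11 (R5), but Q11 is never established.
P24: reached.
Reached: T11 and P24 — 2 of the 4.

2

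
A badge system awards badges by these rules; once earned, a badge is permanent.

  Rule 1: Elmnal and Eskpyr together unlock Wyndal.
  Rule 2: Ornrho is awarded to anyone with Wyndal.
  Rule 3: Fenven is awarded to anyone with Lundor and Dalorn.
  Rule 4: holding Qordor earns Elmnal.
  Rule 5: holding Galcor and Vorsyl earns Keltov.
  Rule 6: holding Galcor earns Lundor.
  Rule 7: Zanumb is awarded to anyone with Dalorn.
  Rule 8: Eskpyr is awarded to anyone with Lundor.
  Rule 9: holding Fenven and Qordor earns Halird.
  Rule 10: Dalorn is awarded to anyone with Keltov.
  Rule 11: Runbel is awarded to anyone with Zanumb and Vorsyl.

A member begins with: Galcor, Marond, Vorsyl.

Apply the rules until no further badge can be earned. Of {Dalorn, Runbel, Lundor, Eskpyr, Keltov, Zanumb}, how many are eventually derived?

6

With Galcor, Lundor is earned (Rule 6).
With Galcor and Vorsyl, Keltov is earned (Rule 5).
With Lundor, Eskpyr is earned (Rule 8).
With Keltov, Dalorn is earned (Rule 10).
With Dalorn, Zanumb is earned (Rule 7).
With Zanumb and Vorsyl, Runbel is earned (Rule 11).
Dalorn: reached.
Runbel: reached.
Lundor: reached.
Eskpyr: reached.
Keltov: reached.
Zanumb: reached.
All 6 are reached.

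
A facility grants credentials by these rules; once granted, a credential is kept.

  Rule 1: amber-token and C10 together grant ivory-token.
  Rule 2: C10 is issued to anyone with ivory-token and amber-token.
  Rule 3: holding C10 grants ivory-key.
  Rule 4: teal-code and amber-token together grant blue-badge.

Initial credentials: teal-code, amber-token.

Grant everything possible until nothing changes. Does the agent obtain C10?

C10 would need ivory-token and amber-token (Rule 2), but ivory-token is never granted.

No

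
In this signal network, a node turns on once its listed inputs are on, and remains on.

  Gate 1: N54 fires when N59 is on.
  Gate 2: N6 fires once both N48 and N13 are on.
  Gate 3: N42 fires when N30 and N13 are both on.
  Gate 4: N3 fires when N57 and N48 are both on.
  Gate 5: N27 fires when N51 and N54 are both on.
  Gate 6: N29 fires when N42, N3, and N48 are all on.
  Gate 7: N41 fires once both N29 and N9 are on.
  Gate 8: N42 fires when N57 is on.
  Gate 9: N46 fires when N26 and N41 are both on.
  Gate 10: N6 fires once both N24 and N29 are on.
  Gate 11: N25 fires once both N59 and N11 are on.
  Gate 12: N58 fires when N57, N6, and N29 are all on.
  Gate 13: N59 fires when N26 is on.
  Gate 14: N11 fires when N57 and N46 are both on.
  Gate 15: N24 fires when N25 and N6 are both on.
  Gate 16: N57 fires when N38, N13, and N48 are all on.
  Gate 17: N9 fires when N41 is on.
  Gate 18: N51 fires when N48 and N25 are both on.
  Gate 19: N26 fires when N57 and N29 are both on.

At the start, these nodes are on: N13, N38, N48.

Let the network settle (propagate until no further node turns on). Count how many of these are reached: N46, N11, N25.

0

N46 would need N26 and N41 (Gate 9), but N41 never turns on.
N11 would need N57 and N46 (Gate 14), but N46 never turns on.
N25 would need N59 and N11 (Gate 11), but N11 never turns on.
None of the 3 are reached.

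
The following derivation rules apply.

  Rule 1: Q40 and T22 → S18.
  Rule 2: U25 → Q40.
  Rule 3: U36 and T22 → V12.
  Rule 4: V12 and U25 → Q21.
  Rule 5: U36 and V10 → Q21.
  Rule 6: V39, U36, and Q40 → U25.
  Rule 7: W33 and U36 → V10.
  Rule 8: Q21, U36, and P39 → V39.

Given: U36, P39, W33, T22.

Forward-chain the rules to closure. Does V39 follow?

Yes

From W33 and U36, Rule 7 gives V10.
U36 and V10 hold, so Q21 follows (Rule 5).
Q21, U36, and P39 hold, so V39 follows (Rule 8).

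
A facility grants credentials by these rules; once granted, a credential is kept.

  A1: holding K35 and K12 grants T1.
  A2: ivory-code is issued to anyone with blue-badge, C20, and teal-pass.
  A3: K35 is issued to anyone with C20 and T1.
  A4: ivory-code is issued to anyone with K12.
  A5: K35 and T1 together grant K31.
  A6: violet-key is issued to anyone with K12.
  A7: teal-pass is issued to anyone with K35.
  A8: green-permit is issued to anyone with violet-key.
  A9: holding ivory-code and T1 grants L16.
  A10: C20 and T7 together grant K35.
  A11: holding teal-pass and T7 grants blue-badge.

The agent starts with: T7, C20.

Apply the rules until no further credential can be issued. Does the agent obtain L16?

L16 would need ivory-code and T1 (A9), but T1 is never granted.

No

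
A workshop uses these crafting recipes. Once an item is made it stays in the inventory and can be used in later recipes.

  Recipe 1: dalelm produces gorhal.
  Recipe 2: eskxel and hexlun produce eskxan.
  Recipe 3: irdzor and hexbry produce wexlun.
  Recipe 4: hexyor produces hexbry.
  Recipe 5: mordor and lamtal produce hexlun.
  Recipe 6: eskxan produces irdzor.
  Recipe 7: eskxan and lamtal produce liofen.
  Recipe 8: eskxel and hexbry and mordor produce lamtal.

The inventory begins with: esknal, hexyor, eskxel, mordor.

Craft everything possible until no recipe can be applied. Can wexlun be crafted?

Yes

hexyor → hexbry (Recipe 4).
eskxel and hexbry and mordor → lamtal (Recipe 8).
Using Recipe 5, mordor and lamtal make hexlun.
Using Recipe 2, eskxel and hexlun make eskxan.
Using Recipe 6, eskxan makes irdzor.
Using Recipe 3, irdzor and hexbry make wexlun.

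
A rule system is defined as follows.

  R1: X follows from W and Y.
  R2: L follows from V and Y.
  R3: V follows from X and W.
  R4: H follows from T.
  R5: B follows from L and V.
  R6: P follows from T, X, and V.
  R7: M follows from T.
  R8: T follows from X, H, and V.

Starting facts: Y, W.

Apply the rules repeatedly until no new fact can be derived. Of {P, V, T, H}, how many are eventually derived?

1

W and Y hold, so X follows (R1).
From X and W, R3 gives V.
P would need T, X, and V (R6), but T is never established.
V: reached.
T would need X, H, and V (R8), but H is never established.
H would need T (R4), but T is never established.
Reached: V — 1 of the 4.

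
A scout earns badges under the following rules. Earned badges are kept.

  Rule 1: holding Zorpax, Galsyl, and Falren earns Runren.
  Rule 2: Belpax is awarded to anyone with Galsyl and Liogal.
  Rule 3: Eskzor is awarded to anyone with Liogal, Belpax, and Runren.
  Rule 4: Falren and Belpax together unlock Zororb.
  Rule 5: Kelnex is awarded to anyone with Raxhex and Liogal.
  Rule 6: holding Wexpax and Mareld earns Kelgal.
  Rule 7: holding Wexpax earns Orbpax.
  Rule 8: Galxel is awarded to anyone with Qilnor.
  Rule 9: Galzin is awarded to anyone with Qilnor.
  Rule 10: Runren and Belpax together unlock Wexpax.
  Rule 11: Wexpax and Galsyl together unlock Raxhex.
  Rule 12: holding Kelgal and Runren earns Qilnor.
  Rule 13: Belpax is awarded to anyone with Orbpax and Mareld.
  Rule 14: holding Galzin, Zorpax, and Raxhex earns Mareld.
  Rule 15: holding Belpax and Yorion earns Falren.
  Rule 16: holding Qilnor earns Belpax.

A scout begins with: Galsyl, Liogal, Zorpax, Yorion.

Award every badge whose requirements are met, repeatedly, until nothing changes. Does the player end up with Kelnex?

Yes

With Galsyl and Liogal, Belpax is earned (Rule 2).
With Belpax and Yorion, Falren is earned (Rule 15).
With Zorpax, Galsyl, and Falren, Runren is earned (Rule 1).
With Runren and Belpax, Wexpax is earned (Rule 10).
With Wexpax and Galsyl, Raxhex is earned (Rule 11).
With Raxhex and Liogal, Kelnex is earned (Rule 5).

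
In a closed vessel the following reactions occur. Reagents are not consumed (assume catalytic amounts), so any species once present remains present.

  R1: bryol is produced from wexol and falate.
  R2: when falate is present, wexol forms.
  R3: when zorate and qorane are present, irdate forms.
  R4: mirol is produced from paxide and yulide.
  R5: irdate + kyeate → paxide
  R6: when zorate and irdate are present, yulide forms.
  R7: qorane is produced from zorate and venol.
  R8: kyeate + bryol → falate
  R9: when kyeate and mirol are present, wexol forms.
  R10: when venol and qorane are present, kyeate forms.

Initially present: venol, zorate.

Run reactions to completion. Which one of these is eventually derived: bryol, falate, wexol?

zorate and venol present → qorane forms (R7).
zorate and qorane present → irdate forms (R3).
venol and qorane present → kyeate forms (R10).
zorate and irdate present → yulide forms (R6).
irdate and kyeate present → paxide forms (R5).
paxide and yulide present → mirol forms (R4).
kyeate and mirol present → wexol forms (R9).
bryol would need wexol and falate (R1), but falate never forms. falate would need kyeate and bryol (R8), but bryol never forms.

wexol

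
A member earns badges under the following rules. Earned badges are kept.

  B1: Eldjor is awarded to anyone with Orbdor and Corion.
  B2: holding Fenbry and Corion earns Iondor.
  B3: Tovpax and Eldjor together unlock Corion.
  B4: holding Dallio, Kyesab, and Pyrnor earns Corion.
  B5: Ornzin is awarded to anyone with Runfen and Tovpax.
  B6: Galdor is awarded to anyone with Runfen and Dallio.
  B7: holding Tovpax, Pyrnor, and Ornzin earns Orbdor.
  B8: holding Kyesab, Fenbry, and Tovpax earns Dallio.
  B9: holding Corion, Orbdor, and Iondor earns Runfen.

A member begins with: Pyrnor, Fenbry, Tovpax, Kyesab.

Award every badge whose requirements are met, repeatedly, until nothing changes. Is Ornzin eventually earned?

No

Ornzin would need Runfen and Tovpax (B5), but Runfen is never earned.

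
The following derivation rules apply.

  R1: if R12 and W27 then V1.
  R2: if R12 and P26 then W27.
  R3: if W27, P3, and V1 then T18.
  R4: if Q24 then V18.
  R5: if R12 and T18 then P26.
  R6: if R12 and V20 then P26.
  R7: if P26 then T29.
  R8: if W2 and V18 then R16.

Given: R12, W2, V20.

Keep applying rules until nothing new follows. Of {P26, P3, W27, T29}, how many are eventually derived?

R12 and V20 hold, so P26 follows (R6).
From R12 and P26, R2 gives W27.
P26 holds, so T29 follows (R7).
P26: reached.
No rule produces P3, and it is not given.
W27: reached.
T29: reached.
Reached: P26, W27, and T29 — 3 of the 4.

3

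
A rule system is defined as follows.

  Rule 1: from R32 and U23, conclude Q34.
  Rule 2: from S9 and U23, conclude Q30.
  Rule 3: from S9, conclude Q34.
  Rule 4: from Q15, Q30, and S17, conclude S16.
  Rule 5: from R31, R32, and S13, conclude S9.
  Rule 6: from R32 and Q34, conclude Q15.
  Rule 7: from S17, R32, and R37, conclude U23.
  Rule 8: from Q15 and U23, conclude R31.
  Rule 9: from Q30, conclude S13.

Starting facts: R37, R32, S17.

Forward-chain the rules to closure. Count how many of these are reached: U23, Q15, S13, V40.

2

S17, R32, and R37 hold, so U23 follows (Rule 7).
R32 and U23 hold, so Q34 follows (Rule 1).
From R32 and Q34, Rule 6 gives Q15.
U23: reached.
Q15: reached.
S13 would need Q30 (Rule 9), but Q30 is never established.
No rule produces V40, and it is not given.
Reached: U23 and Q15 — 2 of the 4.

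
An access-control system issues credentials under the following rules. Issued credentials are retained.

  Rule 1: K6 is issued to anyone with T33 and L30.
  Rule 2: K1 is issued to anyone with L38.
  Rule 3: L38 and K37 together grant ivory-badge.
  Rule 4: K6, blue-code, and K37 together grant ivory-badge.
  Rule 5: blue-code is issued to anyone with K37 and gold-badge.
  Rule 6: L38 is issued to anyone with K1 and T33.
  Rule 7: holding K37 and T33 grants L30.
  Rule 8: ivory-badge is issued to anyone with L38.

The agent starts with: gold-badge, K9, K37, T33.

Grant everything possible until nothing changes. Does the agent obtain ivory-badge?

Holding K37 and T33 grants L30 (Rule 7).
Holding K37 and gold-badge grants blue-code (Rule 5).
Holding T33 and L30 grants K6 (Rule 1).
Holding K6, blue-code, and K37 grants ivory-badge (Rule 4).

Yes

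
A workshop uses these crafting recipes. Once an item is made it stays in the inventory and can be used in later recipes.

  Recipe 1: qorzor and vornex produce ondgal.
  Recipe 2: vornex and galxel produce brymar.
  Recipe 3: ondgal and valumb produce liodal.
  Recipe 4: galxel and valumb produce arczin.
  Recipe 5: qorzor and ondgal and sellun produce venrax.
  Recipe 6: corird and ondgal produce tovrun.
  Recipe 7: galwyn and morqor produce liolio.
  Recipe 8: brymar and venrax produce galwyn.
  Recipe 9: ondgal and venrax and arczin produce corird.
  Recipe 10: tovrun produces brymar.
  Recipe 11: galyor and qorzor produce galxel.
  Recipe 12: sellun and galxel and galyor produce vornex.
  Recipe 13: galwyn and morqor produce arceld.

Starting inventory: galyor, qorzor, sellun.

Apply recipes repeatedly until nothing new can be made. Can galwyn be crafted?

Yes

Using Recipe 11, galyor and qorzor make galxel.
Using Recipe 12, sellun, galxel, and galyor make vornex.
Using Recipe 1, qorzor and vornex make ondgal.
Using Recipe 2, vornex and galxel make brymar.
Using Recipe 5, qorzor, ondgal, and sellun make venrax.
brymar and venrax → galwyn (Recipe 8).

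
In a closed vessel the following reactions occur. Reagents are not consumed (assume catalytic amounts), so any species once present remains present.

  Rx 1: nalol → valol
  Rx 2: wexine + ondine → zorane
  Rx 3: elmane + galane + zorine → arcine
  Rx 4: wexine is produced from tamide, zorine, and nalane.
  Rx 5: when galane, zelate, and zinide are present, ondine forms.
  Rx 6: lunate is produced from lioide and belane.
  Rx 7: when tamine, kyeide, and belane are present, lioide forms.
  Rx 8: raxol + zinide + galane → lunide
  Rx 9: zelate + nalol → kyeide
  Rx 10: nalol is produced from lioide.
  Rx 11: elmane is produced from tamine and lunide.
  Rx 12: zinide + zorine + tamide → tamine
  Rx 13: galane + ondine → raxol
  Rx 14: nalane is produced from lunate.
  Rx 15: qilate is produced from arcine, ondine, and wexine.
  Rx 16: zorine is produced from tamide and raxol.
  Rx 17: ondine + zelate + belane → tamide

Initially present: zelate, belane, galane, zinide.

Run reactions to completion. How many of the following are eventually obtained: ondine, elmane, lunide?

galane, zelate, and zinide present → ondine forms (Rx 5).
ondine, zelate, and belane present → tamide forms (Rx 17).
galane and ondine present → raxol forms (Rx 13).
tamide and raxol present → zorine forms (Rx 16).
raxol, zinide, and galane present → lunide forms (Rx 8).
zinide, zorine, and tamide present → tamine forms (Rx 12).
tamine and lunide present → elmane forms (Rx 11).
ondine: reached.
elmane: reached.
lunide: reached.
All 3 are reached.

3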